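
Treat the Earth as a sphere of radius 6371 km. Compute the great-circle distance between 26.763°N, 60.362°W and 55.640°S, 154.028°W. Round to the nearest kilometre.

Δλ = -154.028 − -60.362 = -93.666°.
Δφ = -55.640 − 26.763 = -82.403°.
a = sin²(Δφ/2) + cos φ₁ · cos φ₂ · sin²(Δλ/2) = 0.701974.
c = 2·atan2(√a, √(1−a)) = 1.98663 rad → d = 6371·c ≈ 12656.79 km.

12657 km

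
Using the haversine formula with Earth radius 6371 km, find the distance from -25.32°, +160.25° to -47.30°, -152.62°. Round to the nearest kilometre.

Δλ = -152.62 − 160.25 = -312.87°; wrapped into (−180°, 180°]: 47.13°.
Δφ = -47.30 − -25.32 = -21.98°.
a = sin²(Δφ/2) + cos φ₁ · cos φ₂ · sin²(Δλ/2) = 0.134321.
c = 2·atan2(√a, √(1−a)) = 0.75049 rad → d = 6371·c ≈ 4781.34 km.

4781 km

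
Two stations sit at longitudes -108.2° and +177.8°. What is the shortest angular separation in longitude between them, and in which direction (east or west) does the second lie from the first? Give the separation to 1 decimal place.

74.0° west

Raw difference: 177.8 − -108.2 = 286.0°.
Normalise into (−180°, 180°]: 286.0° − 360° = -74.0°.
Negative ⇒ the second point lies to the west; separation 74.0°.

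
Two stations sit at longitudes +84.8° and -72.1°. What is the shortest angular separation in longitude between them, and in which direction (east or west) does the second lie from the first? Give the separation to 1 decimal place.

Raw difference: -72.1 − 84.8 = -156.9°.
Normalise into (−180°, 180°]: -156.9° stays -156.9°.
Negative ⇒ the second point lies to the west; separation 156.9°.

156.9° west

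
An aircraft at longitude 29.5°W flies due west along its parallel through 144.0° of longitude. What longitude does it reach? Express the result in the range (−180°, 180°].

Start at -29.5°; shift −144.0° → -173.5°.
-173.5° already lies in (−180°, 180°].

173.5°W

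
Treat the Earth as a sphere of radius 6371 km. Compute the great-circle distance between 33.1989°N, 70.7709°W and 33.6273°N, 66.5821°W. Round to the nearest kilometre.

392 km

Δλ = -66.5821 − -70.7709 = 4.1888°.
Δφ = 33.6273 − 33.1989 = 0.4284°.
a = sin²(Δφ/2) + cos φ₁ · cos φ₂ · sin²(Δλ/2) = 0.000945.
c = 2·atan2(√a, √(1−a)) = 0.06148 rad → d = 6371·c ≈ 391.67 km.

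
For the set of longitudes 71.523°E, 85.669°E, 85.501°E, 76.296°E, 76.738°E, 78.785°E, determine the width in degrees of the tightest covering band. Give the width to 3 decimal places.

14.146°

Sort the longitudes: +71.523°, +76.296°, +76.738°, +78.785°, +85.501°, +85.669°.
Eastward gaps between consecutive values (wrapping around): 4.773°, 0.442°, 2.047°, 6.716°, 0.168°, 345.854°.
Largest gap = 345.854° ⇒ minimal covering band is its complement: 360° − 345.854° = 14.146°.
Band runs from +71.523° eastward to +85.669°.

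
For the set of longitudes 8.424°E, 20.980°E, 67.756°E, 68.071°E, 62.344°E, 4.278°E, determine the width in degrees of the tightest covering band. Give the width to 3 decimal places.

Sort the longitudes: +4.278°, +8.424°, +20.980°, +62.344°, +67.756°, +68.071°.
Eastward gaps between consecutive values (wrapping around): 4.146°, 12.556°, 41.364°, 5.412°, 0.315°, 296.207°.
Largest gap = 296.207° ⇒ minimal covering band is its complement: 360° − 296.207° = 63.793°.
Band runs from +4.278° eastward to +68.071°.

63.793°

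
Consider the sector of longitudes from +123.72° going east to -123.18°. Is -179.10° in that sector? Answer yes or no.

Yes

Band width going east from +123.72° to -123.18°: ((-123.18 − 123.72) mod 360) = 113.10°.
Offset of -179.10° east of the west edge: ((-179.10 − 123.72) mod 360) = 57.18°.
57.18° ≤ 113.10° ⇒ inside.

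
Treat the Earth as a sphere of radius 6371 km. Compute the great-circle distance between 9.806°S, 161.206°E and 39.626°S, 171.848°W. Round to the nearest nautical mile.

2297 nmi

Δλ = -171.848 − 161.206 = -333.054°; wrapped into (−180°, 180°]: 26.946°.
Δφ = -39.626 − -9.806 = -29.820°.
a = sin²(Δφ/2) + cos φ₁ · cos φ₂ · sin²(Δλ/2) = 0.107403.
c = 2·atan2(√a, √(1−a)) = 0.66779 rad → d = 6371·c ≈ 4254.48 km ≈ 2297.23 nmi.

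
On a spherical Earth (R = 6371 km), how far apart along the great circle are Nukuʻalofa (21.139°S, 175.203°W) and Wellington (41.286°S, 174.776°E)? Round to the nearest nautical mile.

1312 nmi

Δλ = 174.776 − -175.203 = 349.979°; wrapped into (−180°, 180°]: -10.021°.
Δφ = -41.286 − -21.139 = -20.147°.
a = sin²(Δφ/2) + cos φ₁ · cos φ₂ · sin²(Δλ/2) = 0.035940.
c = 2·atan2(√a, √(1−a)) = 0.38147 rad → d = 6371·c ≈ 2430.32 km ≈ 1312.27 nmi.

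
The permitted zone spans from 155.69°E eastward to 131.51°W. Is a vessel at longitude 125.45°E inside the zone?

No

Band width going east from +155.69° to -131.51°: ((-131.51 − 155.69) mod 360) = 72.80°.
Offset of +125.45° east of the west edge: ((125.45 − 155.69) mod 360) = 329.76°.
329.76° > 72.80° ⇒ outside.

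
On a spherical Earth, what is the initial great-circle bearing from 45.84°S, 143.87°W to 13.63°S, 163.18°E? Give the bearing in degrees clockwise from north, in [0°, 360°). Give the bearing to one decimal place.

Δλ = 163.18 − -143.87 = 307.05°; wrapped into (−180°, 180°]: -52.95°.
θ = atan2( sin Δλ · cos φ₂ , cos φ₁ · sin φ₂ − sin φ₁ · cos φ₂ · cos Δλ )
  = atan2(-0.77563, 0.25590) = -71.741° → normalised to [0°, 360°): 288.259°.

288.3°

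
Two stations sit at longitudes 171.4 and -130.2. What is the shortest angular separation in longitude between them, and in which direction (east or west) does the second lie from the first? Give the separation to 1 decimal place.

58.4° east

Raw difference: -130.2 − 171.4 = -301.6°.
Normalise into (−180°, 180°]: -301.6° + 360° = 58.4°.
Positive ⇒ the second point lies to the east; separation 58.4°.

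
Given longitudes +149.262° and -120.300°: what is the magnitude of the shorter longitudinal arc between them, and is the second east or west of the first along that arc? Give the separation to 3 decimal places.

Raw difference: -120.300 − 149.262 = -269.562°.
Normalise into (−180°, 180°]: -269.562° + 360° = 90.438°.
Positive ⇒ the second point lies to the east; separation 90.438°.

90.438° east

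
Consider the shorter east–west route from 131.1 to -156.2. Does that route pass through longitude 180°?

Naïve |-156.2 − 131.1| = 287.3° > 180°, so the shorter arc goes the other way round — across 180°.
Signed shortest Δλ = ((-156.2 − 131.1 + 180) mod 360) − 180 = 72.7°.
Going east by 72.7° from +131.1° passes through 180° before reaching -156.2°.

Yes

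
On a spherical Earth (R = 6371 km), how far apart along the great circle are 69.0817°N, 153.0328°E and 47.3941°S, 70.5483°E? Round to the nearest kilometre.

14565 km

Δλ = 70.5483 − 153.0328 = -82.4845°.
Δφ = -47.3941 − 69.0817 = -116.4758°.
a = sin²(Δφ/2) + cos φ₁ · cos φ₂ · sin²(Δλ/2) = 0.827952.
c = 2·atan2(√a, √(1−a)) = 2.28618 rad → d = 6371·c ≈ 14565.22 km.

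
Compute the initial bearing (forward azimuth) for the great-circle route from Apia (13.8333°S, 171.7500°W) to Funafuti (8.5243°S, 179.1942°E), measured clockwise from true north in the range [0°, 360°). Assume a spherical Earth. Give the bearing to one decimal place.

299.9°

Δλ = 179.1942 − -171.7500 = 350.9442°; wrapped into (−180°, 180°]: -9.0558°.
θ = atan2( sin Δλ · cos φ₂ , cos φ₁ · sin φ₂ − sin φ₁ · cos φ₂ · cos Δλ )
  = atan2(-0.15566, 0.08958) = -60.080° → normalised to [0°, 360°): 299.920°.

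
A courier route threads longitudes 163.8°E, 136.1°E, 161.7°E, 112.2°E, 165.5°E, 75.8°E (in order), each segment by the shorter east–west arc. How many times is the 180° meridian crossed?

0

Leg 1: +163.8° → +136.1°, shortest Δλ = -27.7° (west) — does not cross 180°.
Leg 2: +136.1° → +161.7°, shortest Δλ = 25.6° (east) — does not cross 180°.
Leg 3: +161.7° → +112.2°, shortest Δλ = -49.5° (west) — does not cross 180°.
Leg 4: +112.2° → +165.5°, shortest Δλ = 53.3° (east) — does not cross 180°.
Leg 5: +165.5° → +75.8°, shortest Δλ = -89.7° (west) — does not cross 180°.
Total crossings: 0.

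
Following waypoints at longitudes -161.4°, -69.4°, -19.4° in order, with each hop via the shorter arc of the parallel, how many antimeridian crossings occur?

Leg 1: -161.4° → -69.4°, shortest Δλ = 92.0° (east) — does not cross 180°.
Leg 2: -69.4° → -19.4°, shortest Δλ = 50.0° (east) — does not cross 180°.
Total crossings: 0.

0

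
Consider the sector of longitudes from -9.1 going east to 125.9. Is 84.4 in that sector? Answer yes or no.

Band width going east from -9.1° to +125.9°: ((125.9 − -9.1) mod 360) = 135.0°.
Offset of +84.4° east of the west edge: ((84.4 − -9.1) mod 360) = 93.5°.
93.5° ≤ 135.0° ⇒ inside.

Yes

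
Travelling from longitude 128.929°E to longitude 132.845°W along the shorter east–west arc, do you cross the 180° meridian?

Yes

Naïve |-132.845 − 128.929| = 261.774° > 180°, so the shorter arc goes the other way round — across 180°.
Signed shortest Δλ = ((-132.845 − 128.929 + 180) mod 360) − 180 = 98.226°.
Going east by 98.226° from +128.929° passes through 180° before reaching -132.845°.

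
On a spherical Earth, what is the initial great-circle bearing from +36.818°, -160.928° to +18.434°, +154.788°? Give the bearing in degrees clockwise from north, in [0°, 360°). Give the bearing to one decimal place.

Δλ = 154.788 − -160.928 = 315.716°; wrapped into (−180°, 180°]: -44.284°.
θ = atan2( sin Δλ · cos φ₂ , cos φ₁ · sin φ₂ − sin φ₁ · cos φ₂ · cos Δλ )
  = atan2(-0.66239, -0.15386) = -103.077° → normalised to [0°, 360°): 256.923°.

256.9°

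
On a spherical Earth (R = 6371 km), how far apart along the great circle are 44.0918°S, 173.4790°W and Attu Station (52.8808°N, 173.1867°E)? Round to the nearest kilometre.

10858 km

Δλ = 173.1867 − -173.4790 = 346.6657°; wrapped into (−180°, 180°]: -13.3343°.
Δφ = 52.8808 − -44.0918 = 96.9726°.
a = sin²(Δφ/2) + cos φ₁ · cos φ₂ · sin²(Δλ/2) = 0.566540.
c = 2·atan2(√a, √(1−a)) = 1.70427 rad → d = 6371·c ≈ 10857.92 km.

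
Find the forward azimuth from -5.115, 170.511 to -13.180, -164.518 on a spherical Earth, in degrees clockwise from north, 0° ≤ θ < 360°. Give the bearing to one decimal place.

Δλ = -164.518 − 170.511 = -335.029°; wrapped into (−180°, 180°]: 24.971°.
θ = atan2( sin Δλ · cos φ₂ , cos φ₁ · sin φ₂ − sin φ₁ · cos φ₂ · cos Δλ )
  = atan2(0.41104, -0.14841) = 109.853° → normalised to [0°, 360°): 109.853°.

109.9°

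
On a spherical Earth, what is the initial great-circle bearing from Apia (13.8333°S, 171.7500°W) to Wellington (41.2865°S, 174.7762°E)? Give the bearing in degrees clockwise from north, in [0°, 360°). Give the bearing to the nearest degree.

201°

Δλ = 174.7762 − -171.7500 = 346.5262°; wrapped into (−180°, 180°]: -13.4738°.
θ = atan2( sin Δλ · cos φ₂ , cos φ₁ · sin φ₂ − sin φ₁ · cos φ₂ · cos Δλ )
  = atan2(-0.17508, -0.46597) = -159.407° → normalised to [0°, 360°): 200.593°.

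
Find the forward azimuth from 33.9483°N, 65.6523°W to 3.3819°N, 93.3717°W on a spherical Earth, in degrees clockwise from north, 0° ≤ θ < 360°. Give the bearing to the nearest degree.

Δλ = -93.3717 − -65.6523 = -27.7194°.
θ = atan2( sin Δλ · cos φ₂ , cos φ₁ · sin φ₂ − sin φ₁ · cos φ₂ · cos Δλ )
  = atan2(-0.46433, -0.44456) = -133.754° → normalised to [0°, 360°): 226.246°.

226°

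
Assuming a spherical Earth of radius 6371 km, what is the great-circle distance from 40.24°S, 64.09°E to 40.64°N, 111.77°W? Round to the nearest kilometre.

Δλ = -111.77 − 64.09 = -175.86°.
Δφ = 40.64 − -40.24 = 80.88°.
a = sin²(Δφ/2) + cos φ₁ · cos φ₂ · sin²(Δλ/2) = 0.999232.
c = 2·atan2(√a, √(1−a)) = 3.08616 rad → d = 6371·c ≈ 19661.95 km.

19662 km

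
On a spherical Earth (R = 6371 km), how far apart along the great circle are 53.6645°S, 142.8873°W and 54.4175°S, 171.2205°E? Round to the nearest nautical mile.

Δλ = 171.2205 − -142.8873 = 314.1078°; wrapped into (−180°, 180°]: -45.8922°.
Δφ = -54.4175 − -53.6645 = -0.7530°.
a = sin²(Δφ/2) + cos φ₁ · cos φ₂ · sin²(Δλ/2) = 0.052446.
c = 2·atan2(√a, √(1−a)) = 0.46212 rad → d = 6371·c ≈ 2944.19 km ≈ 1589.73 nmi.

1590 nmi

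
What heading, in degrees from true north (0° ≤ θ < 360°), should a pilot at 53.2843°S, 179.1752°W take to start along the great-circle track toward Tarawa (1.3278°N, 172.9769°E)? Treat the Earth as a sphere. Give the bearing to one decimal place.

Δλ = 172.9769 − -179.1752 = 352.1521°; wrapped into (−180°, 180°]: -7.8479°.
θ = atan2( sin Δλ · cos φ₂ , cos φ₁ · sin φ₂ − sin φ₁ · cos φ₂ · cos Δλ )
  = atan2(-0.13651, 0.80774) = -9.592° → normalised to [0°, 360°): 350.408°.

350.4°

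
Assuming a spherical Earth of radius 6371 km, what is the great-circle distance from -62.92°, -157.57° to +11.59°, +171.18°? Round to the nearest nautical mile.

Δλ = 171.18 − -157.57 = 328.75°; wrapped into (−180°, 180°]: -31.25°.
Δφ = 11.59 − -62.92 = 74.51°.
a = sin²(Δφ/2) + cos φ₁ · cos φ₂ · sin²(Δλ/2) = 0.398816.
c = 2·atan2(√a, √(1−a)) = 1.36702 rad → d = 6371·c ≈ 8709.29 km ≈ 4702.64 nmi.

4703 nmi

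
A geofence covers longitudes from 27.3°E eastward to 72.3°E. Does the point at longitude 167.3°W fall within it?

No

Band width going east from +27.3° to +72.3°: ((72.3 − 27.3) mod 360) = 45.0°.
Offset of -167.3° east of the west edge: ((-167.3 − 27.3) mod 360) = 165.4°.
165.4° > 45.0° ⇒ outside.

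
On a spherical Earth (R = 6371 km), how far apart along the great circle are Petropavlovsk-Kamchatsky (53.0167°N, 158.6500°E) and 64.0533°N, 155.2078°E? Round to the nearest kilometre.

Δλ = 155.2078 − 158.6500 = -3.4422°.
Δφ = 64.0533 − 53.0167 = 11.0366°.
a = sin²(Δφ/2) + cos φ₁ · cos φ₂ · sin²(Δλ/2) = 0.009485.
c = 2·atan2(√a, √(1−a)) = 0.19509 rad → d = 6371·c ≈ 1242.92 km.

1243 km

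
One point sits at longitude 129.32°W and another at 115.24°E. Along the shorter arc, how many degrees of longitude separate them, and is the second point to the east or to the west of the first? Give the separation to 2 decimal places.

Raw difference: 115.24 − -129.32 = 244.56°.
Normalise into (−180°, 180°]: 244.56° − 360° = -115.44°.
Negative ⇒ the second point lies to the west; separation 115.44°.

115.44° west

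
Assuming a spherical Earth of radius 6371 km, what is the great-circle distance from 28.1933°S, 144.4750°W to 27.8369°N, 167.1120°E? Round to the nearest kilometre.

8088 km

Δλ = 167.1120 − -144.4750 = 311.5870°; wrapped into (−180°, 180°]: -48.4130°.
Δφ = 27.8369 − -28.1933 = 56.0302°.
a = sin²(Δφ/2) + cos φ₁ · cos φ₂ · sin²(Δλ/2) = 0.351651.
c = 2·atan2(√a, √(1−a)) = 1.26956 rad → d = 6371·c ≈ 8088.38 km.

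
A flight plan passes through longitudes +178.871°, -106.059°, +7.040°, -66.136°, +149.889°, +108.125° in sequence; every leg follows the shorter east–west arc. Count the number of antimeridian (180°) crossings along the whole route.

Leg 1: +178.871° → -106.059°, shortest Δλ = 75.07° (east) — crosses 180°.
Leg 2: -106.059° → +7.040°, shortest Δλ = 113.099° (east) — does not cross 180°.
Leg 3: +7.040° → -66.136°, shortest Δλ = -73.176° (west) — does not cross 180°.
Leg 4: -66.136° → +149.889°, shortest Δλ = -143.975° (west) — crosses 180°.
Leg 5: +149.889° → +108.125°, shortest Δλ = -41.764° (west) — does not cross 180°.
Total crossings: 2.

2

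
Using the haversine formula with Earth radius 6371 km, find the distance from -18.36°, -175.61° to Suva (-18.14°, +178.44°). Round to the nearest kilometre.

629 km

Δλ = 178.44 − -175.61 = 354.05°; wrapped into (−180°, 180°]: -5.95°.
Δφ = -18.14 − -18.36 = 0.22°.
a = sin²(Δφ/2) + cos φ₁ · cos φ₂ · sin²(Δλ/2) = 0.002433.
c = 2·atan2(√a, √(1−a)) = 0.09869 rad → d = 6371·c ≈ 628.78 km.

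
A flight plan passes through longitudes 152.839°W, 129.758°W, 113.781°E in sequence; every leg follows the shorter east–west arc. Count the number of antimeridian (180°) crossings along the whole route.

Leg 1: -152.839° → -129.758°, shortest Δλ = 23.081° (east) — does not cross 180°.
Leg 2: -129.758° → +113.781°, shortest Δλ = -116.461° (west) — crosses 180°.
Total crossings: 1.

1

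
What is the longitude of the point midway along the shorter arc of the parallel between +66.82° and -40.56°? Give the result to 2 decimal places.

+13.13°

Signed shortest Δλ from +66.82° to -40.56° is -107.38°.
Midpoint longitude = +66.82° + (-107.38°)/2 = +66.82° − 53.69° = +13.13°.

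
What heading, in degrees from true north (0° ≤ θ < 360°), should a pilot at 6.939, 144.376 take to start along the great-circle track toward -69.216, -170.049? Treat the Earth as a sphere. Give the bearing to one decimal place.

165.2°

Δλ = -170.049 − 144.376 = -314.425°; wrapped into (−180°, 180°]: 45.575°.
θ = atan2( sin Δλ · cos φ₂ , cos φ₁ · sin φ₂ − sin φ₁ · cos φ₂ · cos Δλ )
  = atan2(0.25342, -0.95808) = 165.184° → normalised to [0°, 360°): 165.184°.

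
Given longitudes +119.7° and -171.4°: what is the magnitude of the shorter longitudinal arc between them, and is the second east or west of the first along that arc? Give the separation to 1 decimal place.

Raw difference: -171.4 − 119.7 = -291.1°.
Normalise into (−180°, 180°]: -291.1° + 360° = 68.9°.
Positive ⇒ the second point lies to the east; separation 68.9°.

68.9° east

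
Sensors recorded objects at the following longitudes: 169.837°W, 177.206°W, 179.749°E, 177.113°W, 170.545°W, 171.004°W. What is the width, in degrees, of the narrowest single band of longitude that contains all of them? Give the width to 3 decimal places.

10.414°

Sort the longitudes: -177.206°, -177.113°, -171.004°, -170.545°, -169.837°, +179.749°.
Eastward gaps between consecutive values (wrapping around): 0.093°, 6.109°, 0.459°, 0.708°, 349.586°, 3.045°.
Largest gap = 349.586° ⇒ minimal covering band is its complement: 360° − 349.586° = 10.414°.
Band runs from +179.749° eastward to -169.837°, crossing the antimeridian.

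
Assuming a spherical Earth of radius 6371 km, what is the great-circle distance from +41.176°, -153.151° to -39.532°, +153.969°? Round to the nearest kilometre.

Δλ = 153.969 − -153.151 = 307.120°; wrapped into (−180°, 180°]: -52.880°.
Δφ = -39.532 − 41.176 = -80.708°.
a = sin²(Δφ/2) + cos φ₁ · cos φ₂ · sin²(Δλ/2) = 0.534360.
c = 2·atan2(√a, √(1−a)) = 1.63957 rad → d = 6371·c ≈ 10445.71 km.

10446 km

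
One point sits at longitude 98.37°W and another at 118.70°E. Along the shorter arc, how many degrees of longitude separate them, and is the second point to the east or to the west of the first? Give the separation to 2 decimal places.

142.93° west

Raw difference: 118.70 − -98.37 = 217.07°.
Normalise into (−180°, 180°]: 217.07° − 360° = -142.93°.
Negative ⇒ the second point lies to the west; separation 142.93°.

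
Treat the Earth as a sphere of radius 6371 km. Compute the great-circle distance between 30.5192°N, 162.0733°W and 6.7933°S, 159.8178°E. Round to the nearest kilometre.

5804 km

Δλ = 159.8178 − -162.0733 = 321.8911°; wrapped into (−180°, 180°]: -38.1089°.
Δφ = -6.7933 − 30.5192 = -37.3125°.
a = sin²(Δφ/2) + cos φ₁ · cos φ₂ · sin²(Δλ/2) = 0.193499.
c = 2·atan2(√a, √(1−a)) = 0.91094 rad → d = 6371·c ≈ 5803.62 km.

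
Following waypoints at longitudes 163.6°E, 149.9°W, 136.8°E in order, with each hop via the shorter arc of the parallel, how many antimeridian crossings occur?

Leg 1: +163.6° → -149.9°, shortest Δλ = 46.5° (east) — crosses 180°.
Leg 2: -149.9° → +136.8°, shortest Δλ = -73.3° (west) — crosses 180°.
Total crossings: 2.

2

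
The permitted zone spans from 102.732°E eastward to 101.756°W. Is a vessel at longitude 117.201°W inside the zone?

Yes

Band width going east from +102.732° to -101.756°: ((-101.756 − 102.732) mod 360) = 155.512°.
Offset of -117.201° east of the west edge: ((-117.201 − 102.732) mod 360) = 140.067°.
140.067° ≤ 155.512° ⇒ inside.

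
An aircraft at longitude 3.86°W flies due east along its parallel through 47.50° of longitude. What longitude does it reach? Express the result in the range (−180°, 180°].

Start at -3.86°; shift +47.50° → +43.64°.
+43.64° already lies in (−180°, 180°].

43.64°E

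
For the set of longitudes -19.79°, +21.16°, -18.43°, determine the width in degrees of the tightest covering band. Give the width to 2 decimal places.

Sort the longitudes: -19.79°, -18.43°, +21.16°.
Eastward gaps between consecutive values (wrapping around): 1.36°, 39.59°, 319.05°.
Largest gap = 319.05° ⇒ minimal covering band is its complement: 360° − 319.05° = 40.95°.
Band runs from -19.79° eastward to +21.16°.

40.95°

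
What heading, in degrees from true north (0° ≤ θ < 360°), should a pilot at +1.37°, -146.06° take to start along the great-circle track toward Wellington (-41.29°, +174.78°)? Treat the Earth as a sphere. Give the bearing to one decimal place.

215.2°

Δλ = 174.78 − -146.06 = 320.84°; wrapped into (−180°, 180°]: -39.16°.
θ = atan2( sin Δλ · cos φ₂ , cos φ₁ · sin φ₂ − sin φ₁ · cos φ₂ · cos Δλ )
  = atan2(-0.47449, -0.67361) = -144.839° → normalised to [0°, 360°): 215.161°.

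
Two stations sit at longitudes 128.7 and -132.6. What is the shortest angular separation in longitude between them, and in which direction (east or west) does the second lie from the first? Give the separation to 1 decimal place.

Raw difference: -132.6 − 128.7 = -261.3°.
Normalise into (−180°, 180°]: -261.3° + 360° = 98.7°.
Positive ⇒ the second point lies to the east; separation 98.7°.

98.7° east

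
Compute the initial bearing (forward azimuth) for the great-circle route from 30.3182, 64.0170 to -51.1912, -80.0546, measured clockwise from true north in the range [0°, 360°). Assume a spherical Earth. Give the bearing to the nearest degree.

Δλ = -80.0546 − 64.0170 = -144.0716°.
θ = atan2( sin Δλ · cos φ₂ , cos φ₁ · sin φ₂ − sin φ₁ · cos φ₂ · cos Δλ )
  = atan2(-0.36774, -0.41649) = -138.557° → normalised to [0°, 360°): 221.443°.

221°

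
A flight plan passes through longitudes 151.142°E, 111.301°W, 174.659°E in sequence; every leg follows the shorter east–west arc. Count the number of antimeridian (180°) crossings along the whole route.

2

Leg 1: +151.142° → -111.301°, shortest Δλ = 97.557° (east) — crosses 180°.
Leg 2: -111.301° → +174.659°, shortest Δλ = -74.04° (west) — crosses 180°.
Total crossings: 2.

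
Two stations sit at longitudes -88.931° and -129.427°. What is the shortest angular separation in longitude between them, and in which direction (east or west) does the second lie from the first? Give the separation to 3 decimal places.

40.496° west

Raw difference: -129.427 − -88.931 = -40.496°.
Normalise into (−180°, 180°]: -40.496° stays -40.496°.
Negative ⇒ the second point lies to the west; separation 40.496°.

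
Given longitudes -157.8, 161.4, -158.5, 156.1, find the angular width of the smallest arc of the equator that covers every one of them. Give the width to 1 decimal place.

Sort the longitudes: -158.5°, -157.8°, +156.1°, +161.4°.
Eastward gaps between consecutive values (wrapping around): 0.7°, 313.9°, 5.3°, 40.1°.
Largest gap = 313.9° ⇒ minimal covering band is its complement: 360° − 313.9° = 46.1°.
Band runs from +156.1° eastward to -157.8°, crossing the antimeridian.

46.1°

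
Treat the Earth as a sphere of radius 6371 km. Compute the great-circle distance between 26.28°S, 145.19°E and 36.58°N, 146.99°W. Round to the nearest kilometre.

9957 km

Δλ = -146.99 − 145.19 = -292.18°; wrapped into (−180°, 180°]: 67.82°.
Δφ = 36.58 − -26.28 = 62.86°.
a = sin²(Δφ/2) + cos φ₁ · cos φ₂ · sin²(Δλ/2) = 0.496019.
c = 2·atan2(√a, √(1−a)) = 1.56283 rad → d = 6371·c ≈ 9956.81 km.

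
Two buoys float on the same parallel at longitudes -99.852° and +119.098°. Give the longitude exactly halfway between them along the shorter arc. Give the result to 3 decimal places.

Signed shortest Δλ from -99.852° to +119.098° is -141.050°.
Midpoint longitude = -99.852° + (-141.050°)/2 = -99.852° − 70.525° = -170.377°.
(The naïve average (-99.852 + +119.098)/2 = 9.623° is on the wrong side of the globe.)

-170.377°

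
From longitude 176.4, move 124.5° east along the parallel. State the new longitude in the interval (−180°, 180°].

-59.1°

Start at +176.4°; shift +124.5° → +300.9°.
+300.9° lies outside (−180°, 180°]; subtract 360° → -59.1°.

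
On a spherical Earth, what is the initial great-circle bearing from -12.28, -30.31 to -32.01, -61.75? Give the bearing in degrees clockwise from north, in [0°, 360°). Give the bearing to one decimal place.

Δλ = -61.75 − -30.31 = -31.44°.
θ = atan2( sin Δλ · cos φ₂ , cos φ₁ · sin φ₂ − sin φ₁ · cos φ₂ · cos Δλ )
  = atan2(-0.44230, -0.36407) = -129.459° → normalised to [0°, 360°): 230.541°.

230.5°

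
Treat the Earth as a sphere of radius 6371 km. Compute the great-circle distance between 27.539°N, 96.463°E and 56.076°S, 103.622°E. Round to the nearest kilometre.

9322 km

Δλ = 103.622 − 96.463 = 7.159°.
Δφ = -56.076 − 27.539 = -83.615°.
a = sin²(Δφ/2) + cos φ₁ · cos φ₂ · sin²(Δλ/2) = 0.446325.
c = 2·atan2(√a, √(1−a)) = 1.46324 rad → d = 6371·c ≈ 9322.29 km.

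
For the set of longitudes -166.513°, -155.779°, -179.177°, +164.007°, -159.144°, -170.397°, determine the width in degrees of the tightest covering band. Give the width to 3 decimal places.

Sort the longitudes: -179.177°, -170.397°, -166.513°, -159.144°, -155.779°, +164.007°.
Eastward gaps between consecutive values (wrapping around): 8.780°, 3.884°, 7.369°, 3.365°, 319.786°, 16.816°.
Largest gap = 319.786° ⇒ minimal covering band is its complement: 360° − 319.786° = 40.214°.
Band runs from +164.007° eastward to -155.779°, crossing the antimeridian.

40.214°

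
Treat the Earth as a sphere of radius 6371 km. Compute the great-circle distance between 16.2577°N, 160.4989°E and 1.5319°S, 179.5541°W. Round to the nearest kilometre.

2951 km

Δλ = -179.5541 − 160.4989 = -340.0530°; wrapped into (−180°, 180°]: 19.9470°.
Δφ = -1.5319 − 16.2577 = -17.7896°.
a = sin²(Δφ/2) + cos φ₁ · cos φ₂ · sin²(Δλ/2) = 0.052694.
c = 2·atan2(√a, √(1−a)) = 0.46323 rad → d = 6371·c ≈ 2951.25 km.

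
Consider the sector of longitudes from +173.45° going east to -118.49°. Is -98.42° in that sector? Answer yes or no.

No

Band width going east from +173.45° to -118.49°: ((-118.49 − 173.45) mod 360) = 68.06°.
Offset of -98.42° east of the west edge: ((-98.42 − 173.45) mod 360) = 88.13°.
88.13° > 68.06° ⇒ outside.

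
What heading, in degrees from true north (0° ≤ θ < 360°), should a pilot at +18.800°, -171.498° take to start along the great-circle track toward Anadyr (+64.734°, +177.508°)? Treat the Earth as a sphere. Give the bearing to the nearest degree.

Δλ = 177.508 − -171.498 = 349.006°; wrapped into (−180°, 180°]: -10.994°.
θ = atan2( sin Δλ · cos φ₂ , cos φ₁ · sin φ₂ − sin φ₁ · cos φ₂ · cos Δλ )
  = atan2(-0.08140, 0.72106) = -6.441° → normalised to [0°, 360°): 353.559°.

354°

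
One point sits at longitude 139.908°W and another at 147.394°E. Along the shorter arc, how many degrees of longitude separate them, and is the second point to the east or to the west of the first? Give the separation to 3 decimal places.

72.698° west

Raw difference: 147.394 − -139.908 = 287.302°.
Normalise into (−180°, 180°]: 287.302° − 360° = -72.698°.
Negative ⇒ the second point lies to the west; separation 72.698°.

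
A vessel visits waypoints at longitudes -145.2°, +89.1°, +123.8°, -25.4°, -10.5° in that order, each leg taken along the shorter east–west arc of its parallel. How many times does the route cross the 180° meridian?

Leg 1: -145.2° → +89.1°, shortest Δλ = -125.7° (west) — crosses 180°.
Leg 2: +89.1° → +123.8°, shortest Δλ = 34.7° (east) — does not cross 180°.
Leg 3: +123.8° → -25.4°, shortest Δλ = -149.2° (west) — does not cross 180°.
Leg 4: -25.4° → -10.5°, shortest Δλ = 14.9° (east) — does not cross 180°.
Total crossings: 1.

1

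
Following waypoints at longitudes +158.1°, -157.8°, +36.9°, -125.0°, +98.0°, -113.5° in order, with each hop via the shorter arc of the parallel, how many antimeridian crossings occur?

Leg 1: +158.1° → -157.8°, shortest Δλ = 44.1° (east) — crosses 180°.
Leg 2: -157.8° → +36.9°, shortest Δλ = -165.3° (west) — crosses 180°.
Leg 3: +36.9° → -125.0°, shortest Δλ = -161.9° (west) — does not cross 180°.
Leg 4: -125.0° → +98.0°, shortest Δλ = -137.0° (west) — crosses 180°.
Leg 5: +98.0° → -113.5°, shortest Δλ = 148.5° (east) — crosses 180°.
Total crossings: 4.

4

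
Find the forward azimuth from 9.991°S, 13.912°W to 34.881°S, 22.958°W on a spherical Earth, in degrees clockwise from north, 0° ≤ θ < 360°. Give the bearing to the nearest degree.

197°

Δλ = -22.958 − -13.912 = -9.046°.
θ = atan2( sin Δλ · cos φ₂ , cos φ₁ · sin φ₂ − sin φ₁ · cos φ₂ · cos Δλ )
  = atan2(-0.12898, -0.42265) = -163.029° → normalised to [0°, 360°): 196.971°.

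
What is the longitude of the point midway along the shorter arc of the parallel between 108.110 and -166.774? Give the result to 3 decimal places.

+150.668°

Signed shortest Δλ from +108.110° to -166.774° is +85.116°.
Midpoint longitude = +108.110° + (+85.116°)/2 = +108.110° + 42.558° = +150.668°.
(The naïve average (+108.110 + -166.774)/2 = -29.332° is on the wrong side of the globe.)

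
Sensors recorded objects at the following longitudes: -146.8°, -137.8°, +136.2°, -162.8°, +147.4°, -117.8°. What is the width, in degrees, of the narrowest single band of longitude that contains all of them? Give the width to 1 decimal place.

Sort the longitudes: -162.8°, -146.8°, -137.8°, -117.8°, +136.2°, +147.4°.
Eastward gaps between consecutive values (wrapping around): 16.0°, 9.0°, 20.0°, 254.0°, 11.2°, 49.8°.
Largest gap = 254.0° ⇒ minimal covering band is its complement: 360° − 254.0° = 106.0°.
Band runs from +136.2° eastward to -117.8°, crossing the antimeridian.

106.0°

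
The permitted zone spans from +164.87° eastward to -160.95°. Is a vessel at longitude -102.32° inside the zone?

Band width going east from +164.87° to -160.95°: ((-160.95 − 164.87) mod 360) = 34.18°.
Offset of -102.32° east of the west edge: ((-102.32 − 164.87) mod 360) = 92.81°.
92.81° > 34.18° ⇒ outside.

No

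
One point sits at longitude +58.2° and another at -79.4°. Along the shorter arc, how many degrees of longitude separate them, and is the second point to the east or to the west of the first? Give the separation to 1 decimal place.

137.6° west

Raw difference: -79.4 − 58.2 = -137.6°.
Normalise into (−180°, 180°]: -137.6° stays -137.6°.
Negative ⇒ the second point lies to the west; separation 137.6°.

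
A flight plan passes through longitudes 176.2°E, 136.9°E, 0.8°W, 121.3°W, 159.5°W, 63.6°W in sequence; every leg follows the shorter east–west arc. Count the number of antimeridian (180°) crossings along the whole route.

0

Leg 1: +176.2° → +136.9°, shortest Δλ = -39.3° (west) — does not cross 180°.
Leg 2: +136.9° → -0.8°, shortest Δλ = -137.7° (west) — does not cross 180°.
Leg 3: -0.8° → -121.3°, shortest Δλ = -120.5° (west) — does not cross 180°.
Leg 4: -121.3° → -159.5°, shortest Δλ = -38.2° (west) — does not cross 180°.
Leg 5: -159.5° → -63.6°, shortest Δλ = 95.9° (east) — does not cross 180°.
Total crossings: 0.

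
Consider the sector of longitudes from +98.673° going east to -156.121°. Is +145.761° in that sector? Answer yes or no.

Yes

Band width going east from +98.673° to -156.121°: ((-156.121 − 98.673) mod 360) = 105.206°.
Offset of +145.761° east of the west edge: ((145.761 − 98.673) mod 360) = 47.088°.
47.088° ≤ 105.206° ⇒ inside.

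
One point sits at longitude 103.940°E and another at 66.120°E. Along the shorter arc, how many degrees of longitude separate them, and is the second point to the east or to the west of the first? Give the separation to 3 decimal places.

37.820° west

Raw difference: 66.120 − 103.940 = -37.82°.
Normalise into (−180°, 180°]: -37.82° stays -37.82°.
Negative ⇒ the second point lies to the west; separation 37.820°.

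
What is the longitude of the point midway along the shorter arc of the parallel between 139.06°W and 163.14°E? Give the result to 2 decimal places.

167.96°W

Signed shortest Δλ from -139.06° to +163.14° is -57.80°.
Midpoint longitude = -139.06° + (-57.80°)/2 = -139.06° − 28.90° = -167.96°.
(The naïve average (-139.06 + +163.14)/2 = 12.04° is on the wrong side of the globe.)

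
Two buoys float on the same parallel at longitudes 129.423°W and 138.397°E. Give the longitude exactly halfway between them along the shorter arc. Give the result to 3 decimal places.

Signed shortest Δλ from -129.423° to +138.397° is -92.180°.
Midpoint longitude = -129.423° + (-92.180°)/2 = -129.423° − 46.090° = -175.513°.
(The naïve average (-129.423 + +138.397)/2 = 4.487° is on the wrong side of the globe.)

175.513°W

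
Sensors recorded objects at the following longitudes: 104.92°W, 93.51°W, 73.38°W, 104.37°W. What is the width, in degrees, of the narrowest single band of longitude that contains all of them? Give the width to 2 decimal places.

31.54°

Sort the longitudes: -104.92°, -104.37°, -93.51°, -73.38°.
Eastward gaps between consecutive values (wrapping around): 0.55°, 10.86°, 20.13°, 328.46°.
Largest gap = 328.46° ⇒ minimal covering band is its complement: 360° − 328.46° = 31.54°.
Band runs from -104.92° eastward to -73.38°.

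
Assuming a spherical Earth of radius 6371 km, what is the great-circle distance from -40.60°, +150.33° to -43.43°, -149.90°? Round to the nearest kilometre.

Δλ = -149.90 − 150.33 = -300.23°; wrapped into (−180°, 180°]: 59.77°.
Δφ = -43.43 − -40.60 = -2.83°.
a = sin²(Δφ/2) + cos φ₁ · cos φ₂ · sin²(Δλ/2) = 0.137501.
c = 2·atan2(√a, √(1−a)) = 0.75976 rad → d = 6371·c ≈ 4840.46 km.

4840 km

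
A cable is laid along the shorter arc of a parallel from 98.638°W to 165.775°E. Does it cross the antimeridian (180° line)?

Naïve |165.775 − -98.638| = 264.413° > 180°, so the shorter arc goes the other way round — across 180°.
Signed shortest Δλ = ((165.775 − -98.638 + 180) mod 360) − 180 = -95.587°.
Going west by 95.587° from -98.638° passes through 180° before reaching +165.775°.

Yes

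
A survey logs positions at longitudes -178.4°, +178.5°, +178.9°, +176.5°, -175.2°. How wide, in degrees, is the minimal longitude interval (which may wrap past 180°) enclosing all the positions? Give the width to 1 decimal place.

8.3°

Sort the longitudes: -178.4°, -175.2°, +176.5°, +178.5°, +178.9°.
Eastward gaps between consecutive values (wrapping around): 3.2°, 351.7°, 2.0°, 0.4°, 2.7°.
Largest gap = 351.7° ⇒ minimal covering band is its complement: 360° − 351.7° = 8.3°.
Band runs from +176.5° eastward to -175.2°, crossing the antimeridian.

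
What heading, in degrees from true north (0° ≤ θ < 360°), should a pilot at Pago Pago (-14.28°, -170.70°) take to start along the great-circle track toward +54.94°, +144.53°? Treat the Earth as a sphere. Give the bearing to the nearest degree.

Δλ = 144.53 − -170.70 = 315.23°; wrapped into (−180°, 180°]: -44.77°.
θ = atan2( sin Δλ · cos φ₂ , cos φ₁ · sin φ₂ − sin φ₁ · cos φ₂ · cos Δλ )
  = atan2(-0.40455, 0.89385) = -24.351° → normalised to [0°, 360°): 335.649°.

336°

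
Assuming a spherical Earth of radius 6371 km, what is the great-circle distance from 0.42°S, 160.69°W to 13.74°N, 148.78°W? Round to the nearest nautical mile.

Δλ = -148.78 − -160.69 = 11.91°.
Δφ = 13.74 − -0.42 = 14.16°.
a = sin²(Δφ/2) + cos φ₁ · cos φ₂ · sin²(Δλ/2) = 0.025647.
c = 2·atan2(√a, √(1−a)) = 0.32168 rad → d = 6371·c ≈ 2049.42 km ≈ 1106.60 nmi.

1107 nmi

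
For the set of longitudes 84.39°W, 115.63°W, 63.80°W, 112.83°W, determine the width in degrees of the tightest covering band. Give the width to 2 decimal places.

Sort the longitudes: -115.63°, -112.83°, -84.39°, -63.80°.
Eastward gaps between consecutive values (wrapping around): 2.80°, 28.44°, 20.59°, 308.17°.
Largest gap = 308.17° ⇒ minimal covering band is its complement: 360° − 308.17° = 51.83°.
Band runs from -115.63° eastward to -63.80°.

51.83°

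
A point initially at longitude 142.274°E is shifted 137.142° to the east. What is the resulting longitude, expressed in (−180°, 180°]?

Start at +142.274°; shift +137.142° → +279.416°.
+279.416° lies outside (−180°, 180°]; subtract 360° → -80.584°.

80.584°W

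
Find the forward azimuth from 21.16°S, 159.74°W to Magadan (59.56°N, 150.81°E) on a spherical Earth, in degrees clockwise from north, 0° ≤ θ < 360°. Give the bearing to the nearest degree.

337°

Δλ = 150.81 − -159.74 = 310.55°; wrapped into (−180°, 180°]: -49.45°.
θ = atan2( sin Δλ · cos φ₂ , cos φ₁ · sin φ₂ − sin φ₁ · cos φ₂ · cos Δλ )
  = atan2(-0.38496, 0.92292) = -22.642° → normalised to [0°, 360°): 337.358°.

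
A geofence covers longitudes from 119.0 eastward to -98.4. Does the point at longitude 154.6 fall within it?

Yes

Band width going east from +119.0° to -98.4°: ((-98.4 − 119.0) mod 360) = 142.6°.
Offset of +154.6° east of the west edge: ((154.6 − 119.0) mod 360) = 35.6°.
35.6° ≤ 142.6° ⇒ inside.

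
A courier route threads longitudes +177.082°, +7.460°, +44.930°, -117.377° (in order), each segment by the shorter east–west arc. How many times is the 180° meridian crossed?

Leg 1: +177.082° → +7.460°, shortest Δλ = -169.622° (west) — does not cross 180°.
Leg 2: +7.460° → +44.930°, shortest Δλ = 37.47° (east) — does not cross 180°.
Leg 3: +44.930° → -117.377°, shortest Δλ = -162.307° (west) — does not cross 180°.
Total crossings: 0.

0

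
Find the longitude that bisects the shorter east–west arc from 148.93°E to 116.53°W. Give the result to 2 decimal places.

163.80°W

Signed shortest Δλ from +148.93° to -116.53° is +94.54°.
Midpoint longitude = +148.93° + (+94.54°)/2 = +148.93° + 47.27° = +196.20°.
Normalise into (−180°, 180°]: -163.80°.
(The naïve average (+148.93 + -116.53)/2 = 16.2° is on the wrong side of the globe.)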